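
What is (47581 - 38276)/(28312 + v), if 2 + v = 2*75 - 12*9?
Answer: 9305/28352 ≈ 0.32820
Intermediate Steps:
v = 40 (v = -2 + (2*75 - 12*9) = -2 + (150 - 108) = -2 + 42 = 40)
(47581 - 38276)/(28312 + v) = (47581 - 38276)/(28312 + 40) = 9305/28352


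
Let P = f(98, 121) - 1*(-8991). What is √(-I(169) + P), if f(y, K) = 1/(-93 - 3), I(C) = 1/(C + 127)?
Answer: √7089788226/888 ≈ 94.821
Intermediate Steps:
I(C) = 1/(127 + C)
f(y, K) = -1/96 (f(y, K) = 1/(-96) = -1/96)
P = 863135/96 (P = -1/96 - 1*(-8991) = -1/96 + 8991 = 863135/96 ≈ 8991.0)
√(-I(169) + P) = √(-1/(127 + 169) + 863135/96) = √(-1/296 + 863135/96) = √(31935983/3552) = √7089788226/888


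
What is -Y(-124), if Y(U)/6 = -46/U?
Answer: -69/31 ≈ -2.2258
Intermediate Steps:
Y(U) = -276/U (Y(U) = 6*(-46/U) = -276/U)
-Y(-124) = -(-276)/(-124) = -(-276)*(-1)/124 = -1*69/31 = -69/31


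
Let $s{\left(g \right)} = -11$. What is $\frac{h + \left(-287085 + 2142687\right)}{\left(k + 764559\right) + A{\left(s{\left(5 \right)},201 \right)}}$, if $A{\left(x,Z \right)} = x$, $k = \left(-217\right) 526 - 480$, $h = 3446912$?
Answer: $\frac{2651257}{324963} \approx 8.1586$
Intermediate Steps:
$k = -114622$ ($k = -114142 - 480 = -114622$)
$\frac{h + \left(-287085 + 2142687\right)}{\left(k + 764559\right) + A{\left(s{\left(5 \right)},201 \right)}} = \frac{3446912 + \left(-287085 + 2142687\right)}{\left(-114622 + 764559\right) - 11} = \frac{3446912 + 1855602}{649937 - 11} = \frac{5302514}{649926} = 5302514 \cdot \frac{1}{649926} = \frac{2651257}{324963}$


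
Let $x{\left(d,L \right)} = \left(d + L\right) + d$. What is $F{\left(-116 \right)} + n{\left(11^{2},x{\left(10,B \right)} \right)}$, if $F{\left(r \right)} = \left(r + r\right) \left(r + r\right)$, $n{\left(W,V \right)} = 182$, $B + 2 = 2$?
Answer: $54006$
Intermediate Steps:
$B = 0$ ($B = -2 + 2 = 0$)
$x{\left(d,L \right)} = L + 2 d$ ($x{\left(d,L \right)} = \left(L + d\right) + d = L + 2 d$)
$F{\left(r \right)} = 4 r^{2}$ ($F{\left(r \right)} = 2 r 2 r = 4 r^{2}$)
$F{\left(-116 \right)} + n{\left(11^{2},x{\left(10,B \right)} \right)} = 4 \left(-116\right)^{2} + 182 = 4 \cdot 13456 + 182 = 53824 + 182 = 54006$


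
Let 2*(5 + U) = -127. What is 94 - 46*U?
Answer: 3245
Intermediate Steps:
U = -137/2 (U = -5 + (½)*(-127) = -5 - 127/2 = -137/2 ≈ -68.500)
94 - 46*U = 94 - 46*(-137/2) = 94 + 3151 = 3245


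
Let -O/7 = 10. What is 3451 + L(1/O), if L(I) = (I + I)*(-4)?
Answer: 120789/35 ≈ 3451.1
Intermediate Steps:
O = -70 (O = -7*10 = -70)
L(I) = -8*I (L(I) = (2*I)*(-4) = -8*I)
3451 + L(1/O) = 3451 - 8/(-70) = 3451 - 8*(-1/70) = 3451 + 4/35 = 120789/35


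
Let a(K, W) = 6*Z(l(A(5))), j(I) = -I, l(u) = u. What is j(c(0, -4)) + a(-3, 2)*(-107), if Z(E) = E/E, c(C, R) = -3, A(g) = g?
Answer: -639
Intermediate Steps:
Z(E) = 1
a(K, W) = 6 (a(K, W) = 6*1 = 6)
j(c(0, -4)) + a(-3, 2)*(-107) = -1*(-3) + 6*(-107) = 3 - 642 = -639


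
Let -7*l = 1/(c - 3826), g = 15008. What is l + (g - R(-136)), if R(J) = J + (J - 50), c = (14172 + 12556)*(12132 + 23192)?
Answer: 101315239096259/6608952322 ≈ 15330.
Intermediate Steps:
c = 944139872 (c = 26728*35324 = 944139872)
R(J) = -50 + 2*J (R(J) = J + (-50 + J) = -50 + 2*J)
l = -1/6608952322 (l = -1/(7*(944139872 - 3826)) = -1/7/944136046 = -1/7*1/944136046 = -1/6608952322 ≈ -1.5131e-10)
l + (g - R(-136)) = -1/6608952322 + (15008 - (-50 + 2*(-136))) = -1/6608952322 + (15008 - (-50 - 272)) = -1/6608952322 + (15008 - 1*(-322)) = -1/6608952322 + (15008 + 322) = -1/6608952322 + 15330 = 101315239096259/6608952322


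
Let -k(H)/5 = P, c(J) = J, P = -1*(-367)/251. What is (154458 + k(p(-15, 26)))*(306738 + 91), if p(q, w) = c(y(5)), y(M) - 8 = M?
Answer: 11894877582967/251 ≈ 4.7390e+10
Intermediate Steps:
y(M) = 8 + M
P = 367/251 (P = 367*(1/251) = 367/251 ≈ 1.4622)
p(q, w) = 13 (p(q, w) = 8 + 5 = 13)
k(H) = -1835/251 (k(H) = -5*367/251 = -1835/251)
(154458 + k(p(-15, 26)))*(306738 + 91) = (154458 - 1835/251)*(306738 + 91) = (38767123/251)*306829 = 11894877582967/251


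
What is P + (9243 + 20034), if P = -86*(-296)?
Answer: 54733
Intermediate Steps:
P = 25456
P + (9243 + 20034) = 25456 + (9243 + 20034) = 25456 + 29277 = 54733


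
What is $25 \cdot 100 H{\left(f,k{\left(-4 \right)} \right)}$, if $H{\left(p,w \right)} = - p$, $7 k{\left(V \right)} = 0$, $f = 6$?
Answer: $-15000$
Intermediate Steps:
$k{\left(V \right)} = 0$ ($k{\left(V \right)} = \frac{1}{7} \cdot 0 = 0$)
$25 \cdot 100 H{\left(f,k{\left(-4 \right)} \right)} = 25 \cdot 100 \left(\left(-1\right) 6\right) = 2500 \left(-6\right) = -15000$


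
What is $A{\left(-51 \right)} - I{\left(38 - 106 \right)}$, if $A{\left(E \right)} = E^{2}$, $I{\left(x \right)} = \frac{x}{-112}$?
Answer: $\frac{72811}{28} \approx 2600.4$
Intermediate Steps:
$I{\left(x \right)} = - \frac{x}{112}$ ($I{\left(x \right)} = x \left(- \frac{1}{112}\right) = - \frac{x}{112}$)
$A{\left(-51 \right)} - I{\left(38 - 106 \right)} = \left(-51\right)^{2} - - \frac{38 - 106}{112} = 2601 - - \frac{38 - 106}{112} = 2601 - \left(- \frac{1}{112}\right) \left(-68\right) = 2601 - \frac{17}{28} = \frac{72811}{28}$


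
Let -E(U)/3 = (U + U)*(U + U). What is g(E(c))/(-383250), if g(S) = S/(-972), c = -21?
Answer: -7/492750 ≈ -1.4206e-5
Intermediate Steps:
E(U) = -12*U² (E(U) = -3*(U + U)*(U + U) = -3*2*U*2*U = -12*U²)
g(S) = -S/972 (g(S) = S*(-1/972) = -S/972)
g(E(c))/(-383250) = -(-1)*(-21)²/81/(-383250) = -(-1)*441/81*(-1/383250) = -1/972*(-5292)*(-1/383250) = (49/9)*(-1/383250) = -7/492750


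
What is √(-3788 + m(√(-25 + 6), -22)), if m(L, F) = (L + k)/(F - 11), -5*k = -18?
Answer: √(-103131270 - 825*I*√19)/165 ≈ 0.0010731 - 61.548*I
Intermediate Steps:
k = 18/5 (k = -⅕*(-18) = 18/5 ≈ 3.6000)
m(L, F) = (18/5 + L)/(-11 + F) (m(L, F) = (L + 18/5)/(F - 11) = (18/5 + L)/(-11 + F))
√(-3788 + m(√(-25 + 6), -22)) = √(-3788 + (18/5 + √(-25 + 6))/(-11 - 22)) = √(-3788 + (18/5 + √(-19))/(-33)) = √(-3788 - (18/5 + I*√19)/33) = √(-3788 + (-6/55 - I*√19/33)) = √(-208346/55 - I*√19/33)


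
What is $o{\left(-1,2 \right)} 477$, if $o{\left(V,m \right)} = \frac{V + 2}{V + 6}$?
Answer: $\frac{477}{5} \approx 95.4$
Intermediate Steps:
$o{\left(V,m \right)} = \frac{2 + V}{6 + V}$
$o{\left(-1,2 \right)} 477 = \frac{2 - 1}{6 - 1} \cdot 477 = \frac{1}{5} \cdot 1 \cdot 477 = \frac{1}{5} \cdot 477 = \frac{477}{5}$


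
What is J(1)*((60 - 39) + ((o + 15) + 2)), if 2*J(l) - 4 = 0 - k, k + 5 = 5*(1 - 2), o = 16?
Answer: 378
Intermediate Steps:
k = -10 (k = -5 + 5*(1 - 2) = -5 + 5*(-1) = -5 - 5 = -10)
J(l) = 7 (J(l) = 2 + (0 - 1*(-10))/2 = 2 + (0 + 10)/2 = 2 + (½)*10 = 2 + 5 = 7)
J(1)*((60 - 39) + ((o + 15) + 2)) = 7*((60 - 39) + ((16 + 15) + 2)) = 7*(21 + (31 + 2)) = 7*(21 + 33) = 7*54 = 378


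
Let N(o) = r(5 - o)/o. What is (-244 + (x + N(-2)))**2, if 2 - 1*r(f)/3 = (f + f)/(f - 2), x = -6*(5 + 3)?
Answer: 2114116/25 ≈ 84565.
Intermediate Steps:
x = -48 (x = -6*8 = -48)
r(f) = 6 - 6*f/(-2 + f) (r(f) = 6 - 3*(f + f)/(f - 2) = 6 - 3*2*f/(-2 + f) = 6 - 6*f/(-2 + f))
N(o) = -12/(o*(3 - o)) (N(o) = (-12/(-2 + (5 - o)))/o = (-12/(3 - o))/o = -12/(o*(3 - o)))
(-244 + (x + N(-2)))**2 = (-244 + (-48 + 12/(-2*(-3 - 2))))**2 = (-244 + (-48 + 12*(-1/2)/(-5)))**2 = (-244 + (-48 + 12*(-1/2)*(-1/5)))**2 = (-244 + (-48 + 6/5))**2 = (-244 - 234/5)**2 = (-1454/5)**2 = 2114116/25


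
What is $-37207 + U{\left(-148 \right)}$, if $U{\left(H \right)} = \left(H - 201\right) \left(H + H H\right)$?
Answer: $-7630051$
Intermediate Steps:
$U{\left(H \right)} = \left(-201 + H\right) \left(H + H^{2}\right)$
$-37207 + U{\left(-148 \right)} = -37207 - 148 \left(-201 + \left(-148\right)^{2} - -29600\right) = -37207 - 148 \left(-201 + 21904 + 29600\right) = -37207 - 7592844 = -7630051$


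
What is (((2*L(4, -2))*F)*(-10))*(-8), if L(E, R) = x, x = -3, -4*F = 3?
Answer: 360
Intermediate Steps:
F = -3/4 (F = -1/4*3 = -3/4 ≈ -0.75000)
L(E, R) = -3
(((2*L(4, -2))*F)*(-10))*(-8) = (((2*(-3))*(-3/4))*(-10))*(-8) = (-6*(-3/4)*(-10))*(-8) = ((9/2)*(-10))*(-8) = -45*(-8) = 360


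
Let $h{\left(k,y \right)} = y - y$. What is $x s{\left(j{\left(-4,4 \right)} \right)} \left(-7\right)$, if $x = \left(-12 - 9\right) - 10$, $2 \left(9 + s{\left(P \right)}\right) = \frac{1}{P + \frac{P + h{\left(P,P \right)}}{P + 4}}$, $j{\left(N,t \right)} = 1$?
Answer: $- \frac{22351}{12} \approx -1862.6$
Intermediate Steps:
$h{\left(k,y \right)} = 0$
$s{\left(P \right)} = -9 + \frac{1}{2 \left(P + \frac{P}{4 + P}\right)}$ ($s{\left(P \right)} = -9 + \frac{1}{2 \left(P + \frac{P + 0}{P + 4}\right)} = -9 + \frac{1}{2 \left(P + \frac{P}{4 + P}\right)}$)
$x = -31$ ($x = -21 - 10 = -31$)
$x s{\left(j{\left(-4,4 \right)} \right)} \left(-7\right) = - 31 \frac{4 - 89 - 18 \cdot 1^{2}}{2 \cdot 1 \left(5 + 1\right)} \left(-7\right) = - 31 \cdot \frac{1}{2} \cdot 1 \cdot \frac{1}{6} \left(4 - 89 - 18\right) \left(-7\right) = - 31 \cdot \frac{1}{2} \cdot 1 \cdot \frac{1}{6} \left(-103\right) \left(-7\right) = \left(-31\right) \left(- \frac{103}{12}\right) \left(-7\right) = \frac{3193}{12} \left(-7\right) = - \frac{22351}{12}$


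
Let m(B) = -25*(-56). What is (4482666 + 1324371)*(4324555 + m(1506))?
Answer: 25120980745335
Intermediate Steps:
m(B) = 1400
(4482666 + 1324371)*(4324555 + m(1506)) = (4482666 + 1324371)*(4324555 + 1400) = 5807037*4325955 = 25120980745335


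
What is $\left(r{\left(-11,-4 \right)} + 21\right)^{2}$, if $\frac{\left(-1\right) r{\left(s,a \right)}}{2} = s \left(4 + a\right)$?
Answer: $441$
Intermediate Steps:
$r{\left(s,a \right)} = - 2 s \left(4 + a\right)$
$\left(r{\left(-11,-4 \right)} + 21\right)^{2} = \left(\left(-2\right) \left(-11\right) \left(4 - 4\right) + 21\right)^{2} = \left(\left(-2\right) \left(-11\right) 0 + 21\right)^{2} = \left(0 + 21\right)^{2} = 21^{2} = 441$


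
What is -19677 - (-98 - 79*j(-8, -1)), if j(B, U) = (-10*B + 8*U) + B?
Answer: -14523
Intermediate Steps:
j(B, U) = -9*B + 8*U
-19677 - (-98 - 79*j(-8, -1)) = -19677 - (-98 - 79*(-9*(-8) + 8*(-1))) = -19677 - (-98 - 79*(72 - 8)) = -19677 - (-98 - 79*64) = -19677 - (-98 - 5056) = -19677 - 1*(-5154) = -19677 + 5154 = -14523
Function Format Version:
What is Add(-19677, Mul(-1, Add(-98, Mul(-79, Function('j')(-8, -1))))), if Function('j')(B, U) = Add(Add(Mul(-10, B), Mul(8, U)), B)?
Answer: -14523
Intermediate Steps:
Function('j')(B, U) = Add(Mul(-9, B), Mul(8, U))
Add(-19677, Mul(-1, Add(-98, Mul(-79, Function('j')(-8, -1))))) = Add(-19677, Mul(-1, Add(-98, Mul(-79, Add(Mul(-9, -8), Mul(8, -1)))))) = Add(-19677, Mul(-1, Add(-98, Mul(-79, Add(72, -8))))) = Add(-19677, Mul(-1, Add(-98, Mul(-79, 64)))) = Add(-19677, Mul(-1, Add(-98, -5056))) = Add(-19677, Mul(-1, -5154)) = Add(-19677, 5154) = -14523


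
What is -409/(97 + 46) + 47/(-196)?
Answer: -86885/28028 ≈ -3.0999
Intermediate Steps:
-409/(97 + 46) + 47/(-196) = -409/143 + 47*(-1/196) = -409*1/143 - 47/196 = -409/143 - 47/196 = -86885/28028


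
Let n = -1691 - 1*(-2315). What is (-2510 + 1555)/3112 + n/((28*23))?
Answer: 331717/501032 ≈ 0.66207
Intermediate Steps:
n = 624 (n = -1691 + 2315 = 624)
(-2510 + 1555)/3112 + n/((28*23)) = (-2510 + 1555)/3112 + 624/((28*23)) = -955*1/3112 + 624/644 = -955/3112 + 624*(1/644) = -955/3112 + 156/161 = 331717/501032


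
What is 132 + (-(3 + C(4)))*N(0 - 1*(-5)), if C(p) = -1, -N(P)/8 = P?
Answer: 212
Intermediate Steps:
N(P) = -8*P
132 + (-(3 + C(4)))*N(0 - 1*(-5)) = 132 + (-(3 - 1))*(-8*(0 - 1*(-5))) = 132 + (-1*2)*(-8*(0 + 5)) = 132 - (-16)*5 = 132 - 2*(-40) = 132 + 80 = 212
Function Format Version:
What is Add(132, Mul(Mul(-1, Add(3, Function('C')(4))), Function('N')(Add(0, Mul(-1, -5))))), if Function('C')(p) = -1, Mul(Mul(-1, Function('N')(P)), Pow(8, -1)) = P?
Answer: 212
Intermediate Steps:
Function('N')(P) = Mul(-8, P)
Add(132, Mul(Mul(-1, Add(3, Function('C')(4))), Function('N')(Add(0, Mul(-1, -5))))) = Add(132, Mul(Mul(-1, Add(3, -1)), Mul(-8, Add(0, Mul(-1, -5))))) = Add(132, Mul(Mul(-1, 2), Mul(-8, Add(0, 5)))) = Add(132, Mul(-2, Mul(-8, 5))) = Add(132, Mul(-2, -40)) = Add(132, 80) = 212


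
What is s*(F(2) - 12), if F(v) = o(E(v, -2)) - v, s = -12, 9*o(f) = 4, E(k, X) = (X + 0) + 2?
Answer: 488/3 ≈ 162.67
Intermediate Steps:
E(k, X) = 2 + X (E(k, X) = X + 2 = 2 + X)
o(f) = 4/9 (o(f) = (1/9)*4 = 4/9)
F(v) = 4/9 - v
s*(F(2) - 12) = -12*((4/9 - 1*2) - 12) = -12*((4/9 - 2) - 12) = -12*(-14/9 - 12) = -12*(-122/9) = 488/3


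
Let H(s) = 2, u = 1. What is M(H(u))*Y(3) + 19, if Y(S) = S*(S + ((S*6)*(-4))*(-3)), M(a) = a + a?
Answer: 2647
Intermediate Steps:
M(a) = 2*a
Y(S) = 73*S**2 (Y(S) = S*(S + ((6*S)*(-4))*(-3)) = S*(S - 24*S*(-3)) = S*(S + 72*S) = S*(73*S) = 73*S**2)
M(H(u))*Y(3) + 19 = (2*2)*(73*3**2) + 19 = 4*(73*9) + 19 = 4*657 + 19 = 2628 + 19 = 2647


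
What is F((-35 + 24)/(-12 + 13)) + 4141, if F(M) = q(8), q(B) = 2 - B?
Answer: 4135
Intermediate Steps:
F(M) = -6 (F(M) = 2 - 1*8 = 2 - 8 = -6)
F((-35 + 24)/(-12 + 13)) + 4141 = -6 + 4141 = 4135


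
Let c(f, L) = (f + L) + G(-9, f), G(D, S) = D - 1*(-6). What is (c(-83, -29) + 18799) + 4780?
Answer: 23464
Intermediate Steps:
G(D, S) = 6 + D (G(D, S) = D + 6 = 6 + D)
c(f, L) = -3 + L + f (c(f, L) = (f + L) + (6 - 9) = (L + f) - 3 = -3 + L + f)
(c(-83, -29) + 18799) + 4780 = ((-3 - 29 - 83) + 18799) + 4780 = (-115 + 18799) + 4780 = 18684 + 4780 = 23464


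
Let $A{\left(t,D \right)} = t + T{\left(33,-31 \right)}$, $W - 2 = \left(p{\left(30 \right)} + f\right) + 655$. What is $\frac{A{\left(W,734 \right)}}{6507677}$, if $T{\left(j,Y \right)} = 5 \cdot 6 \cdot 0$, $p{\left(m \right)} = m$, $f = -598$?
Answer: $\frac{89}{6507677} \approx 1.3676 \cdot 10^{-5}$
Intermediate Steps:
$T{\left(j,Y \right)} = 0$ ($T{\left(j,Y \right)} = 30 \cdot 0 = 0$)
$W = 89$ ($W = 2 + \left(\left(30 - 598\right) + 655\right) = 2 + \left(-568 + 655\right) = 2 + 87 = 89$)
$A{\left(t,D \right)} = t$ ($A{\left(t,D \right)} = t + 0 = t$)
$\frac{A{\left(W,734 \right)}}{6507677} = \frac{89}{6507677}$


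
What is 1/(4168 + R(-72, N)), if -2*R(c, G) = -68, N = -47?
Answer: 1/4202 ≈ 0.00023798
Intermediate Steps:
R(c, G) = 34 (R(c, G) = -1/2*(-68) = 34)
1/(4168 + R(-72, N)) = 1/(4168 + 34) = 1/4202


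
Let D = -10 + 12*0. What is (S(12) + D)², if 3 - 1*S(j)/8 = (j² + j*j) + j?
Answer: 5692996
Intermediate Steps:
D = -10 (D = -10 + 0 = -10)
S(j) = 24 - 16*j² - 8*j (S(j) = 24 - 8*((j² + j*j) + j) = 24 - 8*((j² + j²) + j) = 24 - 8*(2*j² + j) = 24 - 8*(j + 2*j²) = 24 + (-16*j² - 8*j) = 24 - 16*j² - 8*j)
(S(12) + D)² = ((24 - 16*12² - 8*12) - 10)² = ((24 - 16*144 - 96) - 10)² = ((24 - 2304 - 96) - 10)² = (-2376 - 10)² = (-2386)² = 5692996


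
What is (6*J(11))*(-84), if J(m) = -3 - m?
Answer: 7056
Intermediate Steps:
(6*J(11))*(-84) = (6*(-3 - 1*11))*(-84) = (6*(-3 - 11))*(-84) = (6*(-14))*(-84) = -84*(-84) = 7056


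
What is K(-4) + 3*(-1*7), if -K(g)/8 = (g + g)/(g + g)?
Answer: -29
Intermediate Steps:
K(g) = -8 (K(g) = -8*(g + g)/(g + g) = -8*2*g/(2*g) = -8*2*g*1/(2*g) = -8*1 = -8)
K(-4) + 3*(-1*7) = -8 + 3*(-1*7) = -8 + 3*(-7) = -8 - 21 = -29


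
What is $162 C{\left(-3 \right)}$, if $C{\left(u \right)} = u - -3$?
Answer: $0$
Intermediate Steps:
$C{\left(u \right)} = 3 + u$ ($C{\left(u \right)} = u + 3 = 3 + u$)
$162 C{\left(-3 \right)} = 162 \left(3 - 3\right) = 162 \cdot 0 = 0$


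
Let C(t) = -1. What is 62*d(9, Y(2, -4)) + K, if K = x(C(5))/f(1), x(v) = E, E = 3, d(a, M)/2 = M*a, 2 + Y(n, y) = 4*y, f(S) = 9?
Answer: -60263/3 ≈ -20088.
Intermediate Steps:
Y(n, y) = -2 + 4*y
d(a, M) = 2*M*a (d(a, M) = 2*(M*a) = 2*M*a)
x(v) = 3
K = ⅓ (K = 3/9 = 3*(⅑) = ⅓ ≈ 0.33333)
62*d(9, Y(2, -4)) + K = 62*(2*(-2 + 4*(-4))*9) + ⅓ = 62*(2*(-2 - 16)*9) + ⅓ = 62*(2*(-18)*9) + ⅓ = 62*(-324) + ⅓ = -20088 + ⅓ = -60263/3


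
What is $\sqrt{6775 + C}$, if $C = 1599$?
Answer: $\sqrt{8374} \approx 91.51$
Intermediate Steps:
$\sqrt{6775 + C} = \sqrt{6775 + 1599} = \sqrt{8374}$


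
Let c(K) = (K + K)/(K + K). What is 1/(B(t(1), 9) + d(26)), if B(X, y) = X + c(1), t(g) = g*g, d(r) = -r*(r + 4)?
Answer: -1/778 ≈ -0.0012853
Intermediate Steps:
d(r) = -r*(4 + r)
t(g) = g**2
c(K) = 1 (c(K) = (2*K)/((2*K)) = (2*K)*(1/(2*K)) = 1)
B(X, y) = 1 + X (B(X, y) = X + 1 = 1 + X)
1/(B(t(1), 9) + d(26)) = 1/((1 + 1**2) - 1*26*(4 + 26)) = 1/((1 + 1) - 1*26*30) = 1/(2 - 780) = 1/(-778) = -1/778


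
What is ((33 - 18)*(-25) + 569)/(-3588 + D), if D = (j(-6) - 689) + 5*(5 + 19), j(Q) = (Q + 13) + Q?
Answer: -97/2078 ≈ -0.046679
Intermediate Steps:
j(Q) = 13 + 2*Q (j(Q) = (13 + Q) + Q = 13 + 2*Q)
D = -568 (D = ((13 + 2*(-6)) - 689) + 5*(5 + 19) = ((13 - 12) - 689) + 5*24 = (1 - 689) + 120 = -688 + 120 = -568)
((33 - 18)*(-25) + 569)/(-3588 + D) = ((33 - 18)*(-25) + 569)/(-3588 - 568) = (15*(-25) + 569)/(-4156) = (-375 + 569)*(-1/4156) = 194*(-1/4156) = -97/2078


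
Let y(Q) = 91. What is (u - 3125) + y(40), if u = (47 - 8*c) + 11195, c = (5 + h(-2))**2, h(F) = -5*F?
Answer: 6408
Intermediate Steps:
c = 225 (c = (5 - 5*(-2))**2 = (5 + 10)**2 = 15**2 = 225)
u = 9442 (u = (47 - 8*225) + 11195 = (47 - 1800) + 11195 = -1753 + 11195 = 9442)
(u - 3125) + y(40) = (9442 - 3125) + 91 = 6317 + 91 = 6408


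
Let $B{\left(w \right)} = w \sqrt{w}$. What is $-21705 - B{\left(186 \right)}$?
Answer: $-21705 - 186 \sqrt{186} \approx -24242.0$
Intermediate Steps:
$B{\left(w \right)} = w^{\frac{3}{2}}$
$-21705 - B{\left(186 \right)} = -21705 - 186^{\frac{3}{2}} = -21705 - 186 \sqrt{186}$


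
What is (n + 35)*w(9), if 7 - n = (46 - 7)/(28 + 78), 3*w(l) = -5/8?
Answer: -7355/848 ≈ -8.6734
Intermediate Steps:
w(l) = -5/24 (w(l) = (-5/8)/3 = (-5*⅛)/3 = (⅓)*(-5/8) = -5/24)
n = 703/106 (n = 7 - (46 - 7)/(28 + 78) = 7 - 39/106 = 703/106 ≈ 6.6321)
(n + 35)*w(9) = (703/106 + 35)*(-5/24) = (4413/106)*(-5/24) = -7355/848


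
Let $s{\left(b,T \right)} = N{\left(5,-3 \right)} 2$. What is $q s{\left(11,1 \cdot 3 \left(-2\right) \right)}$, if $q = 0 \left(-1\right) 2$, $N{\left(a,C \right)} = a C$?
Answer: $0$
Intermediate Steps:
$N{\left(a,C \right)} = C a$
$s{\left(b,T \right)} = -30$ ($s{\left(b,T \right)} = \left(-3\right) 5 \cdot 2 = \left(-15\right) 2 = -30$)
$q = 0$ ($q = 0 \cdot 2 = 0$)
$q s{\left(11,1 \cdot 3 \left(-2\right) \right)} = 0 \left(-30\right) = 0$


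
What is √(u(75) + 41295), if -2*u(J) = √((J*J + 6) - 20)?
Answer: √(165180 - 2*√5611)/2 ≈ 203.12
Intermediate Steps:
u(J) = -√(-14 + J²)/2 (u(J) = -√((J*J + 6) - 20)/2 = -√((J² + 6) - 20)/2 = -√((6 + J²) - 20)/2 = -√(-14 + J²)/2)
√(u(75) + 41295) = √(-√(-14 + 75²)/2 + 41295) = √(-√(-14 + 5625)/2 + 41295) = √(-√5611/2 + 41295) = √(41295 - √5611/2)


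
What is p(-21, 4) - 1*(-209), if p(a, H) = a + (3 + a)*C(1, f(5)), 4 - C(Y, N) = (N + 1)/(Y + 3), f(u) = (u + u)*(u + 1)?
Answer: 781/2 ≈ 390.50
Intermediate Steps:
f(u) = 2*u*(1 + u) (f(u) = (2*u)*(1 + u) = 2*u*(1 + u))
C(Y, N) = 4 - (1 + N)/(3 + Y) (C(Y, N) = 4 - (N + 1)/(Y + 3) = 4 - (1 + N)/(3 + Y))
p(a, H) = -135/4 - 41*a/4 (p(a, H) = a + (3 + a)*((11 - 2*5*(1 + 5) + 4*1)/(3 + 1)) = a + (3 + a)*((11 - 2*5*6 + 4)/4) = a + (3 + a)*((11 - 1*60 + 4)/4) = a + (3 + a)*((11 - 60 + 4)/4) = a + (3 + a)*((¼)*(-45)) = a + (3 + a)*(-45/4) = a + (-135/4 - 45*a/4) = -135/4 - 41*a/4)
p(-21, 4) - 1*(-209) = (-135/4 - 41/4*(-21)) - 1*(-209) = (-135/4 + 861/4) + 209 = 363/2 + 209 = 781/2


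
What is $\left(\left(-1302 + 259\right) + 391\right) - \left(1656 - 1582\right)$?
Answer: $-726$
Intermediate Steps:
$\left(\left(-1302 + 259\right) + 391\right) - \left(1656 - 1582\right) = \left(-1043 + 391\right) - 74 = -652 - 74 = -726$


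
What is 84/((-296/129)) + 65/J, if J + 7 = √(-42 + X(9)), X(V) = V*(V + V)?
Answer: -158669/5254 + 130*√30/71 ≈ -20.171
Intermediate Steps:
X(V) = 2*V² (X(V) = V*(2*V) = 2*V²)
J = -7 + 2*√30 (J = -7 + √(-42 + 2*9²) = -7 + √(-42 + 2*81) = -7 + √(-42 + 162) = -7 + √120 = -7 + 2*√30 ≈ 3.9545)
84/((-296/129)) + 65/J = 84/((-296/129)) + 65/(-7 + 2*√30) = 84/((-296*1/129)) + 65/(-7 + 2*√30) = 84/(-296/129) + 65/(-7 + 2*√30) = 84*(-129/296) + 65/(-7 + 2*√30) = -2709/74 + 65/(-7 + 2*√30)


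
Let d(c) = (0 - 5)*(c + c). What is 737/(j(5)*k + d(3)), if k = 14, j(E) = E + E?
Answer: 67/10 ≈ 6.7000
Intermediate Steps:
d(c) = -10*c
j(E) = 2*E
737/(j(5)*k + d(3)) = 737/((2*5)*14 - 10*3) = 737/(10*14 - 30) = 737/(140 - 30) = 737/110 = 737*(1/110) = 67/10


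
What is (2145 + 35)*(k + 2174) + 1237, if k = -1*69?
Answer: 4590137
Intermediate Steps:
k = -69
(2145 + 35)*(k + 2174) + 1237 = (2145 + 35)*(-69 + 2174) + 1237 = 2180*2105 + 1237 = 4588900 + 1237 = 4590137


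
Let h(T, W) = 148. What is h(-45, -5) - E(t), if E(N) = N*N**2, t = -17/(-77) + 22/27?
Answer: 1319938942195/8985939039 ≈ 146.89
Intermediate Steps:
t = 2153/2079 (t = -17*(-1/77) + 22*(1/27) = 17/77 + 22/27 = 2153/2079 ≈ 1.0356)
E(N) = N**3
h(-45, -5) - E(t) = 148 - (2153/2079)**3 = 148 - 1*9980035577/8985939039 = 148 - 9980035577/8985939039 = 1319938942195/8985939039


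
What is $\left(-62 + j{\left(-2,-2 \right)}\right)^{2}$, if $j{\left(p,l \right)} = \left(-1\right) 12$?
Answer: $5476$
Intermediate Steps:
$j{\left(p,l \right)} = -12$
$\left(-62 + j{\left(-2,-2 \right)}\right)^{2} = \left(-62 - 12\right)^{2} = \left(-74\right)^{2} = 5476$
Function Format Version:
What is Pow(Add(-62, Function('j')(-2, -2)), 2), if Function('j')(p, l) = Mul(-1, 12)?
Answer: 5476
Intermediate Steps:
Function('j')(p, l) = -12
Pow(Add(-62, Function('j')(-2, -2)), 2) = Pow(Add(-62, -12), 2) = Pow(-74, 2) = 5476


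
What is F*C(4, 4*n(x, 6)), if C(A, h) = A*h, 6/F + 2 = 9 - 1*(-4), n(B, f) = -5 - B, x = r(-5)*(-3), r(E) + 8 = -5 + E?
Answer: -5664/11 ≈ -514.91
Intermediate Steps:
r(E) = -13 + E (r(E) = -8 + (-5 + E) = -13 + E)
x = 54 (x = (-13 - 5)*(-3) = -18*(-3) = 54)
F = 6/11 (F = 6/(-2 + (9 - 1*(-4))) = 6/(-2 + (9 + 4)) = 6/(-2 + 13) = 6/11 ≈ 0.54545)
F*C(4, 4*n(x, 6)) = 6*(4*(4*(-5 - 1*54)))/11 = 6*(4*(4*(-5 - 54)))/11 = 6*(4*(4*(-59)))/11 = 6*(4*(-236))/11 = (6/11)*(-944) = -5664/11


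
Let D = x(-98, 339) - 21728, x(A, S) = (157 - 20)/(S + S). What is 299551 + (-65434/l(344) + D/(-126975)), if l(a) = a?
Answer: 2216366226603317/7403658300 ≈ 2.9936e+5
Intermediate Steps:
x(A, S) = 137/(2*S) (x(A, S) = 137/((2*S)) = 137*(1/(2*S)) = 137/(2*S))
D = -14731447/678 (D = (137/2)/339 - 21728 = (137/2)*(1/339) - 21728 = 137/678 - 21728 = -14731447/678 ≈ -21728.)
299551 + (-65434/l(344) + D/(-126975)) = 299551 + (-65434/344 - 14731447/678/(-126975)) = 299551 + (-65434*1/344 - 14731447/678*(-1/126975)) = 299551 + (-32717/172 + 14731447/86089050) = 299551 - 1407020819983/7403658300 = 2216366226603317/7403658300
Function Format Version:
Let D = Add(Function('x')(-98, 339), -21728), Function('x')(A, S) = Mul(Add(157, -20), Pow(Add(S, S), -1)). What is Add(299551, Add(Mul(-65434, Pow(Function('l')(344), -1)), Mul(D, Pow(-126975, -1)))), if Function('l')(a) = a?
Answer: Rational(2216366226603317, 7403658300) ≈ 2.9936e+5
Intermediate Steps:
Function('x')(A, S) = Mul(Rational(137, 2), Pow(S, -1)) (Function('x')(A, S) = Mul(137, Pow(Mul(2, S), -1)) = Mul(137, Mul(Rational(1, 2), Pow(S, -1))) = Mul(Rational(137, 2), Pow(S, -1)))
D = Rational(-14731447, 678) (D = Add(Mul(Rational(137, 2), Pow(339, -1)), -21728) = Add(Mul(Rational(137, 2), Rational(1, 339)), -21728) = Add(Rational(137, 678), -21728) = Rational(-14731447, 678) ≈ -21728.)
Add(299551, Add(Mul(-65434, Pow(Function('l')(344), -1)), Mul(D, Pow(-126975, -1)))) = Add(299551, Add(Mul(-65434, Pow(344, -1)), Mul(Rational(-14731447, 678), Pow(-126975, -1)))) = Add(299551, Add(Mul(-65434, Rational(1, 344)), Mul(Rational(-14731447, 678), Rational(-1, 126975)))) = Add(299551, Add(Rational(-32717, 172), Rational(14731447, 86089050))) = Add(299551, Rational(-1407020819983, 7403658300)) = Rational(2216366226603317, 7403658300)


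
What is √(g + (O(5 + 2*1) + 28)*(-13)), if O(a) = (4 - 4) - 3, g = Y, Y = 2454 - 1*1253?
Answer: 2*√219 ≈ 29.597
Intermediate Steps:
Y = 1201 (Y = 2454 - 1253 = 1201)
g = 1201
O(a) = -3 (O(a) = 0 - 3 = -3)
√(g + (O(5 + 2*1) + 28)*(-13)) = √(1201 + (-3 + 28)*(-13)) = √(1201 + 25*(-13)) = √(1201 - 325) = √876 = 2*√219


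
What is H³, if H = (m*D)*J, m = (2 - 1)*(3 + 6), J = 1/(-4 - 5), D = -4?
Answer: 64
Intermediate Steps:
J = -⅑ (J = 1/(-9) = -⅑ ≈ -0.11111)
m = 9 (m = 1*9 = 9)
H = 4 (H = (9*(-4))*(-⅑) = -36*(-⅑) = 4)
H³ = 4³ = 64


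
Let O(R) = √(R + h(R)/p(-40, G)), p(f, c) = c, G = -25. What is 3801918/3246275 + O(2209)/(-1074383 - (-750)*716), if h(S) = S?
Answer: 3801918/3246275 - 94*√6/2686915 ≈ 1.1711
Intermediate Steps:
O(R) = 2*√6*√R/5 (O(R) = √(R + R/(-25)) = √(R + R*(-1/25)) = √(R - R/25) = √(24*R/25) = 2*√6*√R/5)
3801918/3246275 + O(2209)/(-1074383 - (-750)*716) = 3801918/3246275 + (2*√6*√2209/5)/(-1074383 - (-750)*716) = 3801918*(1/3246275) + ((⅖)*√6*47)/(-1074383 - 1*(-537000)) = 3801918/3246275 + (94*√6/5)/(-1074383 + 537000) = 3801918/3246275 + (94*√6/5)/(-537383) = 3801918/3246275 + (94*√6/5)*(-1/537383) = 3801918/3246275 - 94*√6/2686915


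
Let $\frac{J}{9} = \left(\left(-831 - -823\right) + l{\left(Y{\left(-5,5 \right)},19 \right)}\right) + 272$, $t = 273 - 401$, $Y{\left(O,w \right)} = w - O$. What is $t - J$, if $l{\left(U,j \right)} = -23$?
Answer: $-2297$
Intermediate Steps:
$t = -128$ ($t = 273 - 401 = -128$)
$J = 2169$ ($J = 9 \left(\left(\left(-831 - -823\right) - 23\right) + 272\right) = 9 \left(\left(\left(-831 + 823\right) - 23\right) + 272\right) = 9 \left(\left(-8 - 23\right) + 272\right) = 9 \left(-31 + 272\right) = 9 \cdot 241 = 2169$)
$t - J = -128 - 2169 = -2297$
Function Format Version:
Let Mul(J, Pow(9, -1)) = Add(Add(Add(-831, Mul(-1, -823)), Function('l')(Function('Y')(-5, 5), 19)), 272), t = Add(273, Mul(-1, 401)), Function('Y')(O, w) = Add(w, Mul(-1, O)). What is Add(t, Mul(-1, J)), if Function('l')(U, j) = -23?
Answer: -2297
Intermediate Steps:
t = -128 (t = Add(273, -401) = -128)
J = 2169 (J = Mul(9, Add(Add(Add(-831, Mul(-1, -823)), -23), 272)) = Mul(9, Add(Add(Add(-831, 823), -23), 272)) = Mul(9, Add(Add(-8, -23), 272)) = Mul(9, Add(-31, 272)) = Mul(9, 241) = 2169)
Add(t, Mul(-1, J)) = Add(-128, Mul(-1, 2169)) = Add(-128, -2169) = -2297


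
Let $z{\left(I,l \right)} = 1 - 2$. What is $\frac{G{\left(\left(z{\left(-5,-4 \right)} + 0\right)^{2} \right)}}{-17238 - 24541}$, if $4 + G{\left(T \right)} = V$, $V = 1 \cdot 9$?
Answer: $- \frac{5}{41779} \approx -0.00011968$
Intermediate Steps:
$z{\left(I,l \right)} = -1$
$V = 9$
$G{\left(T \right)} = 5$ ($G{\left(T \right)} = -4 + 9 = 5$)
$\frac{G{\left(\left(z{\left(-5,-4 \right)} + 0\right)^{2} \right)}}{-17238 - 24541} = \frac{5}{-17238 - 24541} = \frac{5}{-41779} = 5 \left(- \frac{1}{41779}\right) = - \frac{5}{41779}$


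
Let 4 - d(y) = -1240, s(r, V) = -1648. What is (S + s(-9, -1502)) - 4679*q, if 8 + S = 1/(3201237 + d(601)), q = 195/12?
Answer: -995199793075/12809924 ≈ -77690.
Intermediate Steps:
q = 65/4 (q = 195*(1/12) = 65/4 ≈ 16.250)
d(y) = 1244 (d(y) = 4 - 1*(-1240) = 4 + 1240 = 1244)
S = -25619847/3202481 (S = -8 + 1/(3201237 + 1244) = -8 + 1/3202481 = -25619847/3202481 ≈ -8.0000)
(S + s(-9, -1502)) - 4679*q = (-25619847/3202481 - 1648) - 4679*65/4 = -5303308535/3202481 - 304135/4 = -995199793075/12809924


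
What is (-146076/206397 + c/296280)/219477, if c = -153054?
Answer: -1386468217/248542677104580 ≈ -5.5784e-6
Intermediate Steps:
(-146076/206397 + c/296280)/219477 = (-146076/206397 - 153054/296280)/219477 = (-146076*1/206397 - 153054*1/296280)*(1/219477) = (-48692/68799 - 8503/16460)*(1/219477) = -1386468217/1132431540*1/219477 = -1386468217/248542677104580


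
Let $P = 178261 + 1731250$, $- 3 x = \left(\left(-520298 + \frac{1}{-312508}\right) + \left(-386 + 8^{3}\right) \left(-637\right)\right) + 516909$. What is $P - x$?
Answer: $\frac{588023594685}{312508} \approx 1.8816 \cdot 10^{6}$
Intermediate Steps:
$x = \frac{8713868903}{312508}$ ($x = - \frac{\left(\left(-520298 + \frac{1}{-312508}\right) + \left(-386 + 8^{3}\right) \left(-637\right)\right) + 516909}{3} = - \frac{\left(\left(-520298 - \frac{1}{312508}\right) + \left(-386 + 512\right) \left(-637\right)\right) + 516909}{3} = - \frac{\left(- \frac{162597287385}{312508} + 126 \left(-637\right)\right) + 516909}{3} = - \frac{\left(- \frac{162597287385}{312508} - 80262\right) + 516909}{3} = - \frac{- \frac{187679804481}{312508} + 516909}{3} = \left(- \frac{1}{3}\right) \left(- \frac{26141606709}{312508}\right) = \frac{8713868903}{312508} \approx 27884.0$)
$P = 1909511$
$P - x = 1909511 - \frac{8713868903}{312508} = \frac{588023594685}{312508}$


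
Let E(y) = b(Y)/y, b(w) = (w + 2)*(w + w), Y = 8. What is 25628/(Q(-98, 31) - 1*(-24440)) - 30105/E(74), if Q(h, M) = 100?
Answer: -1366634383/98160 ≈ -13923.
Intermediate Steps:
b(w) = 2*w*(2 + w) (b(w) = (2 + w)*(2*w) = 2*w*(2 + w))
E(y) = 160/y (E(y) = (2*8*(2 + 8))/y = (2*8*10)/y = 160/y)
25628/(Q(-98, 31) - 1*(-24440)) - 30105/E(74) = 25628/(100 - 1*(-24440)) - 30105/(160/74) = 25628/(100 + 24440) - 30105/(160*(1/74)) = 25628/24540 - 30105/80/37 = 25628*(1/24540) - 30105*37/80 = 6407/6135 - 222777/16 = -1366634383/98160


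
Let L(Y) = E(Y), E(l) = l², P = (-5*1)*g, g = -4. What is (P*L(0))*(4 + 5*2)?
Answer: 0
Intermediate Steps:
P = 20 (P = -5*1*(-4) = -5*(-4) = 20)
L(Y) = Y²
(P*L(0))*(4 + 5*2) = (20*0²)*(4 + 5*2) = (20*0)*(4 + 10) = 0*14 = 0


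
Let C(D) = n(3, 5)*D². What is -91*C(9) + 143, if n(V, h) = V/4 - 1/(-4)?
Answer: -7228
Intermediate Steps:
n(V, h) = ¼ + V/4 (n(V, h) = V*(¼) - 1*(-¼) = V/4 + ¼ = ¼ + V/4)
C(D) = D² (C(D) = (¼ + (¼)*3)*D² = (¼ + ¾)*D² = 1*D² = D²)
-91*C(9) + 143 = -91*9² + 143 = -91*81 + 143 = -7371 + 143 = -7228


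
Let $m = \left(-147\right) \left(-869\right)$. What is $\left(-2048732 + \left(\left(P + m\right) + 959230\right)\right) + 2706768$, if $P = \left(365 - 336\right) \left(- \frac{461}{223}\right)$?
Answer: $\frac{389123638}{223} \approx 1.7449 \cdot 10^{6}$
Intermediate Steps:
$m = 127743$
$P = - \frac{13369}{223}$ ($P = 29 \left(\left(-461\right) \frac{1}{223}\right) = 29 \left(- \frac{461}{223}\right) = - \frac{13369}{223} \approx -59.951$)
$\left(-2048732 + \left(\left(P + m\right) + 959230\right)\right) + 2706768 = \left(-2048732 + \left(\left(- \frac{13369}{223} + 127743\right) + 959230\right)\right) + 2706768 = \left(-2048732 + \left(\frac{28473320}{223} + 959230\right)\right) + 2706768 = \left(-2048732 + \frac{242381610}{223}\right) + 2706768 = - \frac{214485626}{223} + 2706768 = \frac{389123638}{223}$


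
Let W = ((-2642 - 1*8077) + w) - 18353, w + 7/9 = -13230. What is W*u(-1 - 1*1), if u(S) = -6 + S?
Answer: 3045800/9 ≈ 3.3842e+5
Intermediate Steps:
w = -119077/9 (w = -7/9 - 13230 = -119077/9 ≈ -13231.)
W = -380725/9 (W = ((-2642 - 1*8077) - 119077/9) - 18353 = ((-2642 - 8077) - 119077/9) - 18353 = (-10719 - 119077/9) - 18353 = -215548/9 - 18353 = -380725/9 ≈ -42303.)
W*u(-1 - 1*1) = -380725*(-6 + (-1 - 1*1))/9 = -380725*(-6 + (-1 - 1))/9 = -380725*(-6 - 2)/9 = -380725/9*(-8) = 3045800/9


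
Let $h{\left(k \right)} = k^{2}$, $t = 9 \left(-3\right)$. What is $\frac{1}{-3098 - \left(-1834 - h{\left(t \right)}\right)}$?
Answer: $- \frac{1}{535} \approx -0.0018692$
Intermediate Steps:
$t = -27$
$\frac{1}{-3098 - \left(-1834 - h{\left(t \right)}\right)} = \frac{1}{-3098 + \left(\left(\left(-27\right)^{2} + 3147\right) - 1313\right)} = \frac{1}{-3098 + \left(\left(729 + 3147\right) - 1313\right)} = \frac{1}{-3098 + \left(3876 - 1313\right)} = \frac{1}{-3098 + 2563} = \frac{1}{-535} = - \frac{1}{535}$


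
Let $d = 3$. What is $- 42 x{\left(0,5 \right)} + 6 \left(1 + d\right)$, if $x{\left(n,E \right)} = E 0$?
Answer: $24$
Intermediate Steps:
$x{\left(n,E \right)} = 0$
$- 42 x{\left(0,5 \right)} + 6 \left(1 + d\right) = \left(-42\right) 0 + 6 \left(1 + 3\right) = 0 + 6 \cdot 4 = 0 + 24 = 24$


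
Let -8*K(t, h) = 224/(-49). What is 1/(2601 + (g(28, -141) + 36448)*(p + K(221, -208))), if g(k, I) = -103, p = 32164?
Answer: 7/8183167647 ≈ 8.5541e-10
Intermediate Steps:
K(t, h) = 4/7 (K(t, h) = -28/(-49) = -28*(-1)/49 = -1/8*(-32/7) = 4/7)
1/(2601 + (g(28, -141) + 36448)*(p + K(221, -208))) = 1/(2601 + (-103 + 36448)*(32164 + 4/7)) = 1/(2601 + 36345*(225152/7)) = 1/(2601 + 8183149440/7) = 1/(8183167647/7) = 7/8183167647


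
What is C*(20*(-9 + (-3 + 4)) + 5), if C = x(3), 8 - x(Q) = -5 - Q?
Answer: -2480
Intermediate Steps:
x(Q) = 13 + Q (x(Q) = 8 - (-5 - Q) = 8 + (5 + Q) = 13 + Q)
C = 16 (C = 13 + 3 = 16)
C*(20*(-9 + (-3 + 4)) + 5) = 16*(20*(-9 + (-3 + 4)) + 5) = 16*(20*(-9 + 1) + 5) = 16*(20*(-8) + 5) = 16*(-160 + 5) = 16*(-155) = -2480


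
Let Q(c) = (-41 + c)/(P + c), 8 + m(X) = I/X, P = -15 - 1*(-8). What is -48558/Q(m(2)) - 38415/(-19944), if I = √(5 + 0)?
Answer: -947334953845/63814152 + 3301944*√5/9599 ≈ -14076.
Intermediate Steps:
P = -7 (P = -15 + 8 = -7)
I = √5 ≈ 2.2361
m(X) = -8 + √5/X
Q(c) = (-41 + c)/(-7 + c)
-48558/Q(m(2)) - 38415/(-19944) = -48558*(-7 + (-8 + √5/2))/(-41 + (-8 + √5/2)) - 38415/(-19944) = -48558*(-7 + (-8 + √5*(½)))/(-41 + (-8 + √5*(½))) - 38415*(-1/19944) = -48558*(-7 + (-8 + √5/2))/(-41 + (-8 + √5/2)) + 12805/6648 = -48558*(-15 + √5/2)/(-49 + √5/2) + 12805/6648 = 12805/6648 - 48558*(-15 + √5/2)/(-49 + √5/2)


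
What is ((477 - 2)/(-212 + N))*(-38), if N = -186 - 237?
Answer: 3610/127 ≈ 28.425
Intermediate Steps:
N = -423
((477 - 2)/(-212 + N))*(-38) = ((477 - 2)/(-212 - 423))*(-38) = (475/(-635))*(-38) = (475*(-1/635))*(-38) = -95/127*(-38) = 3610/127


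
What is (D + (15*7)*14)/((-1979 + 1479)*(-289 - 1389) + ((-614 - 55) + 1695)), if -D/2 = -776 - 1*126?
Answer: 1637/420013 ≈ 0.0038975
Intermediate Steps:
D = 1804 (D = -2*(-776 - 1*126) = -2*(-776 - 126) = -2*(-902) = 1804)
(D + (15*7)*14)/((-1979 + 1479)*(-289 - 1389) + ((-614 - 55) + 1695)) = (1804 + (15*7)*14)/((-1979 + 1479)*(-289 - 1389) + ((-614 - 55) + 1695)) = (1804 + 105*14)/(-500*(-1678) + (-669 + 1695)) = (1804 + 1470)/(839000 + 1026) = 3274/840026 = 3274*(1/840026) = 1637/420013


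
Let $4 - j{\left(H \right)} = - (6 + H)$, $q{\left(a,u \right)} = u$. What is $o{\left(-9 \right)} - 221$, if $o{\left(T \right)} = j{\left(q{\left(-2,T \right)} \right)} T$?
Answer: $-230$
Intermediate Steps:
$j{\left(H \right)} = 10 + H$ ($j{\left(H \right)} = 4 - - (6 + H) = 4 - \left(-6 - H\right) = 4 + \left(6 + H\right) = 10 + H$)
$o{\left(T \right)} = T \left(10 + T\right)$ ($o{\left(T \right)} = \left(10 + T\right) T = T \left(10 + T\right)$)
$o{\left(-9 \right)} - 221 = - 9 \left(10 - 9\right) - 221 = \left(-9\right) 1 - 221 = -9 - 221 = -230$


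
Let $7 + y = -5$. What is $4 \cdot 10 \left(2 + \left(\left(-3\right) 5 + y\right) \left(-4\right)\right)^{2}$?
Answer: $484000$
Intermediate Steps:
$y = -12$ ($y = -7 - 5 = -12$)
$4 \cdot 10 \left(2 + \left(\left(-3\right) 5 + y\right) \left(-4\right)\right)^{2} = 4 \cdot 10 \left(2 + \left(\left(-3\right) 5 - 12\right) \left(-4\right)\right)^{2} = 40 \left(2 + \left(-15 - 12\right) \left(-4\right)\right)^{2} = 40 \left(2 - -108\right)^{2} = 40 \left(2 + 108\right)^{2} = 40 \cdot 110^{2} = 40 \cdot 12100 = 484000$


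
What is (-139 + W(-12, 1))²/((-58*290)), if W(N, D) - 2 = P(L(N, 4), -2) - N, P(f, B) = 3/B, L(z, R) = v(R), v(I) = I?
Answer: -64009/67280 ≈ -0.95138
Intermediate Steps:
L(z, R) = R
W(N, D) = ½ - N (W(N, D) = 2 + (3/(-2) - N) = 2 + (3*(-½) - N) = 2 + (-3/2 - N) = ½ - N)
(-139 + W(-12, 1))²/((-58*290)) = (-139 + (½ - 1*(-12)))²/((-58*290)) = (-139 + (½ + 12))²/(-16820) = (-139 + 25/2)²*(-1/16820) = (-253/2)²*(-1/16820) = (64009/4)*(-1/16820) = -64009/67280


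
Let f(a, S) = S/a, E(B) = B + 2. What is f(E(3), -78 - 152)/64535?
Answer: -46/64535 ≈ -0.00071279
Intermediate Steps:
E(B) = 2 + B
f(E(3), -78 - 152)/64535 = ((-78 - 152)/(2 + 3))/64535 = -230/5*(1/64535) = -230*⅕*(1/64535) = -46*1/64535 = -46/64535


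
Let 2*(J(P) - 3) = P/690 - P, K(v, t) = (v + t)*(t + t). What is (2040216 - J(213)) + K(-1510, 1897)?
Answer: 1613954779/460 ≈ 3.5086e+6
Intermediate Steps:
K(v, t) = 2*t*(t + v) (K(v, t) = (t + v)*(2*t) = 2*t*(t + v))
J(P) = 3 - 689*P/1380 (J(P) = 3 + (P/690 - P)/2 = 3 + (-689*P/690)/2 = 3 - 689*P/1380)
(2040216 - J(213)) + K(-1510, 1897) = (2040216 - (3 - 689/1380*213)) + 2*1897*(1897 - 1510) = (2040216 - (3 - 48919/460)) + 2*1897*387 = (2040216 - 1*(-47539/460)) + 1468278 = (2040216 + 47539/460) + 1468278 = 938546899/460 + 1468278 = 1613954779/460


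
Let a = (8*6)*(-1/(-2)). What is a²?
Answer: 576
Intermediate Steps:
a = 24 (a = 48*(-1*(-½)) = 48*(½) = 24)
a² = 24² = 576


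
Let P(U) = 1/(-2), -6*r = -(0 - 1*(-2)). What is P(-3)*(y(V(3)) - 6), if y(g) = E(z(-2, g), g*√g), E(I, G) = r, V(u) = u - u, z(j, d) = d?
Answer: 17/6 ≈ 2.8333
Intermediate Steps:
V(u) = 0
r = ⅓ (r = -(-1)*(0 - 1*(-2))/6 = -(-1)*(0 + 2)/6 = -(-1)*2/6 = -⅙*(-2) = ⅓ ≈ 0.33333)
E(I, G) = ⅓
P(U) = -½
y(g) = ⅓
P(-3)*(y(V(3)) - 6) = -(⅓ - 6)/2 = -½*(-17/3) = 17/6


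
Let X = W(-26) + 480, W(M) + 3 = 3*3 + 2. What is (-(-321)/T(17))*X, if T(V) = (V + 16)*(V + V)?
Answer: 26108/187 ≈ 139.61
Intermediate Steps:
T(V) = 2*V*(16 + V) (T(V) = (16 + V)*(2*V) = 2*V*(16 + V))
W(M) = 8 (W(M) = -3 + (3*3 + 2) = -3 + (9 + 2) = -3 + 11 = 8)
X = 488 (X = 8 + 480 = 488)
(-(-321)/T(17))*X = -(-321)/(2*17*(16 + 17))*488 = -(-321)/(2*17*33)*488 = -(-321)/1122*488 = -1*(-107/374)*488 = (107/374)*488 = 26108/187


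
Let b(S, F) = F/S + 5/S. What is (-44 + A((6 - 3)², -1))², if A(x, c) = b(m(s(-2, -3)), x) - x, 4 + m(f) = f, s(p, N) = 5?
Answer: 1521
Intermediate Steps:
m(f) = -4 + f
b(S, F) = 5/S + F/S
A(x, c) = 5 (A(x, c) = (5 + x)/(-4 + 5) - x = (5 + x)/1 - x = 1*(5 + x) - x = (5 + x) - x = 5)
(-44 + A((6 - 3)², -1))² = (-44 + 5)² = (-39)² = 1521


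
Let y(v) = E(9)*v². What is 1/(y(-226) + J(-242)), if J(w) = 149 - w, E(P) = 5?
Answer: 1/255771 ≈ 3.9098e-6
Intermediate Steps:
y(v) = 5*v²
1/(y(-226) + J(-242)) = 1/(5*(-226)² + (149 - 1*(-242))) = 1/(5*51076 + (149 + 242)) = 1/(255380 + 391) = 1/255771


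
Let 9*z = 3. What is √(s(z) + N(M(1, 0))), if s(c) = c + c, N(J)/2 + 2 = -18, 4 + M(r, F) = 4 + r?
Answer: I*√354/3 ≈ 6.2716*I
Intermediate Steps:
z = ⅓ (z = (⅑)*3 = ⅓ ≈ 0.33333)
M(r, F) = r (M(r, F) = -4 + (4 + r) = r)
N(J) = -40 (N(J) = -4 + 2*(-18) = -4 - 36 = -40)
s(c) = 2*c
√(s(z) + N(M(1, 0))) = √(2*(⅓) - 40) = √(⅔ - 40) = √(-118/3) = I*√354/3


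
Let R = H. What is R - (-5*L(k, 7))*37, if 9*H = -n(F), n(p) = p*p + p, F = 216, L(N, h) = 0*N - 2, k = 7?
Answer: -5578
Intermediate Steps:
L(N, h) = -2 (L(N, h) = 0 - 2 = -2)
n(p) = p + p² (n(p) = p² + p = p + p²)
H = -5208 (H = (-216*(1 + 216))/9 = (-216*217)/9 = (-1*46872)/9 = (⅑)*(-46872) = -5208)
R = -5208
R - (-5*L(k, 7))*37 = -5208 - (-5*(-2))*37 = -5208 - 10*37 = -5208 - 1*370 = -5208 - 370 = -5578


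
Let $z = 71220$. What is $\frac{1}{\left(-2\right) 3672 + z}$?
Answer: $\frac{1}{63876} \approx 1.5655 \cdot 10^{-5}$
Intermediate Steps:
$\frac{1}{\left(-2\right) 3672 + z} = \frac{1}{\left(-2\right) 3672 + 71220} = \frac{1}{-7344 + 71220} = \frac{1}{63876}$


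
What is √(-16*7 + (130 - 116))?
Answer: 7*I*√2 ≈ 9.8995*I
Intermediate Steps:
√(-16*7 + (130 - 116)) = √(-112 + 14) = √(-98) = 7*I*√2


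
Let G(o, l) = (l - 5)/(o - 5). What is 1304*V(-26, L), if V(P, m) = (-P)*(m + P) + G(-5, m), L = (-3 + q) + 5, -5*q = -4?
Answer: -19657148/25 ≈ -7.8629e+5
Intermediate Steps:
q = 4/5 (q = -1/5*(-4) = 4/5 ≈ 0.80000)
G(o, l) = (-5 + l)/(-5 + o)
L = 14/5 (L = (-3 + 4/5) + 5 = -11/5 + 5 = 14/5 ≈ 2.8000)
V(P, m) = 1/2 - m/10 - P*(P + m) (V(P, m) = (-P)*(m + P) + (-5 + m)/(-5 - 5) = (-P)*(P + m) + (-5 + m)/(-10) = -P*(P + m) - (-5 + m)/10 = -P*(P + m) + (1/2 - m/10) = 1/2 - m/10 - P*(P + m))
1304*V(-26, L) = 1304*(1/2 - 1*(-26)**2 - 1/10*14/5 - 1*(-26)*14/5) = 1304*(1/2 - 1*676 - 7/25 + 364/5) = 1304*(1/2 - 676 - 7/25 + 364/5) = 1304*(-30149/50) = -19657148/25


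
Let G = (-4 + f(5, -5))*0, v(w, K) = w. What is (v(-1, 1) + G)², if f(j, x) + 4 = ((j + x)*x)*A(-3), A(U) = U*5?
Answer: 1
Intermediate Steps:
A(U) = 5*U
f(j, x) = -4 - 15*x*(j + x) (f(j, x) = -4 + ((j + x)*x)*(5*(-3)) = -4 + (x*(j + x))*(-15) = -4 - 15*x*(j + x))
G = 0 (G = (-4 + (-4 - 15*(-5)² - 15*5*(-5)))*0 = (-4 + (-4 - 15*25 + 375))*0 = (-4 + (-4 - 375 + 375))*0 = (-4 - 4)*0 = -8*0 = 0)
(v(-1, 1) + G)² = (-1 + 0)² = (-1)² = 1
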